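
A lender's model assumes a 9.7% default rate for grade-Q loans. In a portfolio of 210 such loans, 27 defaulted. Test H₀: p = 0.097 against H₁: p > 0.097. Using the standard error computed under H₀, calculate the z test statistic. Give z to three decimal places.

z = 1.546

p̂ = 27/210 = 0.12857.
SE = √(p₀(1−p₀)/n) = √(0.087591/210) = 0.02042.
z = (0.12857 − 0.097)/0.02042 = 0.03157/0.02042 = 1.546.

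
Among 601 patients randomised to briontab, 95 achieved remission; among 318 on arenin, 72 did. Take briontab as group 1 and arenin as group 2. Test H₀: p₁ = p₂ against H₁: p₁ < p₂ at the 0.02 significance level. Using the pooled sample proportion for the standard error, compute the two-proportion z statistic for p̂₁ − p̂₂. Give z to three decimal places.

z = -2.556

p̂₁ = 95/601 = 0.15807, p̂₂ = 72/318 = 0.22642.
Pooled p̂ = (95+72)/(601+318) = 167/919 = 0.18172.
SE = √(0.148697 × 0.00480855) = 0.02674.
z = (0.15807 − 0.22642)/0.02674 = -0.06835/0.02674 = -2.556.
p-value = P(Z < -2.556) ≈ 0.0053. With α = 0.02, reject H₀.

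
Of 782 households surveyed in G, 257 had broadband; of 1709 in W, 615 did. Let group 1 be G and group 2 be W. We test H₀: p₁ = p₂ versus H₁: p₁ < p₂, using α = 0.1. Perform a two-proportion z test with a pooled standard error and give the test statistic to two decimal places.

z = -1.52

p̂₁ = 257/782 ≈ 0.3286, p̂₂ = 615/1709 ≈ 0.3599.
Pooled p̂ = (257+615)/(782+1709) = 872/2491 = 0.3501.
SE = √(p̂(1−p̂)(1/n₁+1/n₂)) = √(0.3501·0.6499·0.00186391) = √(0.000424073) = 0.0206.
z = (0.3286 − 0.3599)/0.0206 = -0.0313/0.0206 = -1.52.
p-value = P(Z < -1.516) ≈ 0.0648. With α = 0.1, reject H₀.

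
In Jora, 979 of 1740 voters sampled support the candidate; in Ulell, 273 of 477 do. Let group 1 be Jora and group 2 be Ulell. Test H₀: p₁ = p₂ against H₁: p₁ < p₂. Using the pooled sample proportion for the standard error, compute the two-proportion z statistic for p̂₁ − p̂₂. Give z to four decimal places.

z = -0.3779

p̂₁ = 979/1740 ≈ 0.562644, p̂₂ = 273/477 ≈ 0.572327.
Pooled p̂ = (979+273)/(1740+477) = 1252/2217 = 0.564727.
SE = √(p̂(1−p̂)(1/n₁+1/n₂)) = √(0.564727·0.435273·0.00267115) = √(0.000656596) = 0.025624.
z = (0.562644 − 0.572327)/0.025624 = -0.009683/0.025624 = -0.3779.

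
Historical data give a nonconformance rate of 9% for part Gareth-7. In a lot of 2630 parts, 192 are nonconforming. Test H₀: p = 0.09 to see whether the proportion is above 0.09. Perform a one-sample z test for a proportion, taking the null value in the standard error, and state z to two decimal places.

p̂ = 192/2630 = 0.07300.
Under H₀, SE = √(0.09·0.91/2630) = √(3.11407e-05) = 0.00558.
z = (0.07300 − 0.09)/0.00558 = -0.01700/0.00558 = -3.05.
p-value = P(Z > -3.046) ≈ 0.9988.

z = -3.05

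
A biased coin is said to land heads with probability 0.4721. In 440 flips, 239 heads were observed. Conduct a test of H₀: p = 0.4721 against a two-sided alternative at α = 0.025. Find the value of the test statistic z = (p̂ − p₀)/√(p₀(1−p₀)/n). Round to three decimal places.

p̂ = 239/440 ≈ 0.54318.
Standard error under H₀: √(0.4721×0.5279/440) = 0.02380.
z = (0.54318 − 0.4721)/0.02380 = 0.07108/0.02380 = 2.987.
p-value = 2·P(Z > 2.987) ≈ 0.0028. With α = 0.025, reject H₀.

z = 2.987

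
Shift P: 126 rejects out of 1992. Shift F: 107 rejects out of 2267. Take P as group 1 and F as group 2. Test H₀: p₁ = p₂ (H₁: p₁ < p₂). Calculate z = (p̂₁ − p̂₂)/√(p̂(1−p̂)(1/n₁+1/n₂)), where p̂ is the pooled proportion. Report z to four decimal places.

z = 2.2988

p̂₁ = 126/1992 ≈ 0.0632530, p̂₂ = 107/2267 ≈ 0.0471989.
Pooled p̂ = (126+107)/(1992+2267) = 233/4259 = 0.0547077.
SE = √(p̂(1−p̂)(1/n₁+1/n₂)) = √(0.0547077·0.9452923·0.00094312) = √(4.87732e-05) = 0.0069838.
z = (0.0632530 − 0.0471989)/0.0069838 = 0.0160541/0.0069838 = 2.2988.
p-value = P(Z < 2.299) ≈ 0.9892.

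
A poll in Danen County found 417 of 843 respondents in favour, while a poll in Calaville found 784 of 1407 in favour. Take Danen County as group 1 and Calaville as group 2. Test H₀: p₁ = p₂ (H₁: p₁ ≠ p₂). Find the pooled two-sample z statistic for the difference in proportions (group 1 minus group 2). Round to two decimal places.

p̂₁ = 417/843 = 0.4947, p̂₂ = 784/1407 = 0.5572.
Pooled p̂ = (417+784)/(843+1407) = 1201/2250 = 0.5338.
SE = √(p̂(1−p̂)(1/n₁+1/n₂)) = √(0.5338·0.4662·0.00189697) = √(0.000472079) = 0.0217.
z = (0.4947 − 0.5572)/0.0217 = -0.0625/0.0217 = -2.88.
p-value = 2·P(Z > 2.879) ≈ 0.0040.

z = -2.88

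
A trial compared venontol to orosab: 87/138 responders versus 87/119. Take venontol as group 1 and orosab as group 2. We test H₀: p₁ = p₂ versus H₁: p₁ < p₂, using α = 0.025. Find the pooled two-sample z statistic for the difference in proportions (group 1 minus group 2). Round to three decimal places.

p̂₁ = 87/138 ≈ 0.63043, p̂₂ = 87/119 ≈ 0.73109.
Pooled p̂ = (87+87)/(138+119) = 174/257 = 0.67704.
SE = √(p̂(1−p̂)(1/n₁+1/n₂)) = √(0.67704·0.32296·0.0156497) = √(0.00342191) = 0.05850.
z = (0.63043 − 0.73109)/0.05850 = -0.10066/0.05850 = -1.721.
p-value = P(Z < -1.721) ≈ 0.0426; since p > α = 0.025, fail to reject H₀.

z = -1.721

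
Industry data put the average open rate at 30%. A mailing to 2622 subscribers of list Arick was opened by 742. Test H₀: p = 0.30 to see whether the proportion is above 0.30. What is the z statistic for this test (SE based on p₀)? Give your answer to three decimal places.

p̂ = 742/2622 = 0.28299.
Under H₀, SE = √(0.3·0.7/2622) = √(8.00915e-05) = 0.00895.
z = (0.28299 − 0.3)/0.00895 = -0.01701/0.00895 = -1.901.
p-value = P(Z > -1.901) ≈ 0.9713.

z = -1.901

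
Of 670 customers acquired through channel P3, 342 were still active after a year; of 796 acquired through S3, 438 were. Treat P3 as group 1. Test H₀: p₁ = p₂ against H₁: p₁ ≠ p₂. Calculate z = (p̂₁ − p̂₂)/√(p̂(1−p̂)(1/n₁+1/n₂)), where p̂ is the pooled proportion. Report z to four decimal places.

z = -1.5215

p̂₁ = 342/670 = 0.510448, p̂₂ = 438/796 = 0.550251.
Pooled p̂ = (342+438)/(670+796) = 780/1466 = 0.532060.
SE = √(p̂(1−p̂)(1/n₁+1/n₂)) = √(0.532060·0.467940·0.00274882) = √(0.000684379) = 0.026161.
z = (0.510448 − 0.550251)/0.026161 = -0.039803/0.026161 = -1.5215.
p-value = 2·P(Z > 1.522) ≈ 0.1281.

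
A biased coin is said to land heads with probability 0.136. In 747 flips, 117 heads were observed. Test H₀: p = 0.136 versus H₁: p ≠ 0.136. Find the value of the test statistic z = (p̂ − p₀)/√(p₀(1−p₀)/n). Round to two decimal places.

p̂ = 117/747 ≈ 0.156627.
Standard error under H₀: √(0.136×0.864/747) = 0.012542.
z = (0.156627 − 0.136)/0.012542 = 0.020627/0.012542 = 1.64.

z = 1.64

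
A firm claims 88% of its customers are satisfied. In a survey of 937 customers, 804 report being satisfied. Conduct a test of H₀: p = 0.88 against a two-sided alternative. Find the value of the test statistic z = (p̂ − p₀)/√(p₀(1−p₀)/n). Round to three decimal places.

z = -2.067

p̂ = 804/937 ≈ 0.858058.
SE = √(p₀(1−p₀)/n) = √(0.1056/937) = 0.010616.
z = (0.858058 − 0.88)/0.010616 = -0.021942/0.010616 = -2.067.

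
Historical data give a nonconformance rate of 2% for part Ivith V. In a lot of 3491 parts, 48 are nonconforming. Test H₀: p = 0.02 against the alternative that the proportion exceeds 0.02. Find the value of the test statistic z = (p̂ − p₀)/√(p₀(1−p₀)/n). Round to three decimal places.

p̂ = 48/3491 ≈ 0.013750.
Standard error under H₀: √(0.02×0.98/3491) = 0.002369.
z = (0.013750 − 0.02)/0.002369 = -0.006250/0.002369 = -2.638.

z = -2.638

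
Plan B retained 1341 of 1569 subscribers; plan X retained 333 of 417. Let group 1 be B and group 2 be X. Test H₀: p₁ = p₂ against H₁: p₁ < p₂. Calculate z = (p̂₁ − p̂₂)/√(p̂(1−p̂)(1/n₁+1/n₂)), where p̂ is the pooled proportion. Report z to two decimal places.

p̂₁ = 1341/1569 = 0.8547, p̂₂ = 333/417 = 0.7986.
Pooled p̂ = (1341+333)/(1569+417) = 1674/1986 = 0.8429.
SE = √(p̂(1−p̂)(1/n₁+1/n₂)) = √(0.8429·0.1571·0.00303543) = √(0.00040195) = 0.0200.
z = (0.8547 − 0.7986)/0.0200 = 0.0561/0.0200 = 2.80.
p-value = P(Z < 2.799) ≈ 0.9974.

z = 2.80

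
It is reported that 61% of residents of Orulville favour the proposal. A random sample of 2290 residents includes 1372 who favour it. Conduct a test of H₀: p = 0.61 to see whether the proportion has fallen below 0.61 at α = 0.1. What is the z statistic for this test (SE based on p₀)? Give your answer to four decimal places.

p̂ = 1372/2290 = 0.599127.
Under H₀, SE = √(0.61·0.39/2290) = √(0.000103886) = 0.010192.
z = (0.599127 − 0.61)/0.010192 = -0.010873/0.010192 = -1.0668.
p-value = P(Z < -1.067) ≈ 0.1430; since p > α = 0.1, fail to reject H₀.

z = -1.0668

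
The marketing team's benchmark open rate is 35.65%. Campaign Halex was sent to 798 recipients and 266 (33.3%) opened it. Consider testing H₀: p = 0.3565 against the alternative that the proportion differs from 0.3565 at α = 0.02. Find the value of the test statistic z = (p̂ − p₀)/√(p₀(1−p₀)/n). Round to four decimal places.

p̂ = 266/798 = 0.3333333.
Under H₀, SE = √(0.3565·0.6435/798) = √(0.000287478) = 0.0169552.
z = (0.3333333 − 0.3565)/0.0169552 = -0.0231667/0.0169552 = -1.3663.
Two-sided p-value ≈ 2·Φ(−1.366) = 0.1718. With α = 0.02, fail to reject H₀.

z = -1.3663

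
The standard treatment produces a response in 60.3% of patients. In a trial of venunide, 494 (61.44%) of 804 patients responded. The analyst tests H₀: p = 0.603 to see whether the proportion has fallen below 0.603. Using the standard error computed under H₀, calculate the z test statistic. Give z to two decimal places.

p̂ = 494/804 = 0.6144.
Under H₀, SE = √(0.603·0.397/804) = √(0.00029775) = 0.0173.
z = (0.6144 − 0.603)/0.0173 = 0.0114/0.0173 = 0.66.
p-value = P(Z < 0.662) ≈ 0.7461.

z = 0.66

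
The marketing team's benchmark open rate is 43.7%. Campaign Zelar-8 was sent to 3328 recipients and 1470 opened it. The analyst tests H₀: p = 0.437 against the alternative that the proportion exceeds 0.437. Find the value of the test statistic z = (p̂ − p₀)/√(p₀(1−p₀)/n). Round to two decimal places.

p̂ = 1470/3328 ≈ 0.4417.
SE = √(p₀(1−p₀)/n) = √(0.24603/3328) = 0.0086.
z = (0.4417 − 0.437)/0.0086 = 0.0047/0.0086 = 0.55.
p-value = P(Z > 0.547) ≈ 0.2920.

z = 0.55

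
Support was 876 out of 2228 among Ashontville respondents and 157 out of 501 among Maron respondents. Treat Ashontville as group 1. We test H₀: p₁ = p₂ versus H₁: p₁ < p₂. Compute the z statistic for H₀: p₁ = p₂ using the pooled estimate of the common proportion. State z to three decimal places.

z = 3.328

p̂₁ = 876/2228 ≈ 0.39318, p̂₂ = 157/501 ≈ 0.31337.
Pooled p̂ = (876+157)/(2228+501) = 1033/2729 = 0.37853.
SE = √(0.235244 × 0.00244484) = 0.02398.
z = (0.39318 − 0.31337)/0.02398 = 0.07981/0.02398 = 3.328.
p-value = P(Z < 3.328) ≈ 0.9996.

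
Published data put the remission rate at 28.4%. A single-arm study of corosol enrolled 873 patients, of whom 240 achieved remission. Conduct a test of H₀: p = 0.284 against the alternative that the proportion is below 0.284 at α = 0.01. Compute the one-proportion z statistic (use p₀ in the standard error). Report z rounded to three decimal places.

p̂ = 240/873 ≈ 0.274914.
Standard error under H₀: √(0.284×0.716/873) = 0.015262.
z = (0.274914 − 0.284)/0.015262 = -0.009086/0.015262 = -0.595.
p-value = P(Z < -0.595) ≈ 0.2758; since p > α = 0.01, fail to reject H₀.

z = -0.595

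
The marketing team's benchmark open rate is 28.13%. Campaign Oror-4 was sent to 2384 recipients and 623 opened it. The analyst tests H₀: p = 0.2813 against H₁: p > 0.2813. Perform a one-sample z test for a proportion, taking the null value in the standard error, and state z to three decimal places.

p̂ = 623/2384 ≈ 0.261326.
Under H₀, SE = √(0.2813·0.7187/2384) = √(8.4803e-05) = 0.009209.
z = (0.261326 − 0.2813)/0.009209 = -0.019974/0.009209 = -2.169.
p-value = P(Z > -2.169) ≈ 0.9850.

z = -2.169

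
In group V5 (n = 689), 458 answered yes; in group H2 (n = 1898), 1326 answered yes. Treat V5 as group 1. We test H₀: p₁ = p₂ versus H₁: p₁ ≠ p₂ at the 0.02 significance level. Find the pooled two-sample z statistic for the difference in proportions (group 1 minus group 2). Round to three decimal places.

p̂₁ = 458/689 = 0.66473, p̂₂ = 1326/1898 = 0.69863.
Pooled p̂ = (458+1326)/(689+1898) = 1784/2587 = 0.68960.
SE = √(0.214051 × 0.00197825) = 0.02058.
z = (0.66473 − 0.69863)/0.02058 = -0.03390/0.02058 = -1.647.
Two-sided p-value ≈ 2·Φ(−1.647) = 0.0995; since p > α = 0.02, fail to reject H₀.

z = -1.647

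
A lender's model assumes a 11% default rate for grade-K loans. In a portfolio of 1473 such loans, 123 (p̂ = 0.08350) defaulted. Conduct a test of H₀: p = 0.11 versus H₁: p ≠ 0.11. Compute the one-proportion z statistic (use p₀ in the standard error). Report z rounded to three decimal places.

p̂ = 123/1473 ≈ 0.083503.
Under H₀, SE = √(0.11·0.89/1473) = √(6.6463e-05) = 0.008152.
z = (0.083503 − 0.11)/0.008152 = -0.026497/0.008152 = -3.250.
Two-sided p-value ≈ 2·Φ(−3.250) = 0.0012.

z = -3.250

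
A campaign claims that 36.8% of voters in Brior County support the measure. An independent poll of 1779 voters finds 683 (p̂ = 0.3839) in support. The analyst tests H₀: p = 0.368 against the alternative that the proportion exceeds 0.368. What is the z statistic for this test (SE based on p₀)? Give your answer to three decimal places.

z = 1.393

p̂ = 683/1779 ≈ 0.38392.
SE = √(p₀(1−p₀)/n) = √(0.23258/1779) = 0.01143.
z = (0.38392 − 0.368)/0.01143 = 0.01592/0.01143 = 1.393.
p-value = P(Z > 1.393) ≈ 0.0819.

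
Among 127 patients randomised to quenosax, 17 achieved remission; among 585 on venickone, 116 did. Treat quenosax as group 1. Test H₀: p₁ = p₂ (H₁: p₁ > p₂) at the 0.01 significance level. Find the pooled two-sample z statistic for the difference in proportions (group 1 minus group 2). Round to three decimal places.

p̂₁ = 17/127 ≈ 0.13386, p̂₂ = 116/585 ≈ 0.19829.
Pooled p̂ = (17+116)/(127+585) = 133/712 = 0.18680.
SE = √(0.151904 × 0.00958342) = 0.03815.
z = (0.13386 − 0.19829)/0.03815 = -0.06443/0.03815 = -1.689.
p-value = P(Z > -1.689) ≈ 0.9544, so at α = 0.01 we fail to reject H₀.

z = -1.689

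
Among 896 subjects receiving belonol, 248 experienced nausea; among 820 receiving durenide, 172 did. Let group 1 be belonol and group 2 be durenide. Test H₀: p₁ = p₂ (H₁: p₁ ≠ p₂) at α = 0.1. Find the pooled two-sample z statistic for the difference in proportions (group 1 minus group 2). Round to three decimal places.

p̂₁ = 248/896 ≈ 0.27679, p̂₂ = 172/820 ≈ 0.20976.
Pooled p̂ = (248+172)/(896+820) = 420/1716 = 0.24476.
SE = √(p̂(1−p̂)(1/n₁+1/n₂)) = √(0.24476·0.75524·0.00233558) = √(0.000431733) = 0.02078.
z = (0.27679 − 0.20976)/0.02078 = 0.06703/0.02078 = 3.226.
Two-sided p-value ≈ 2·Φ(−3.226) = 0.0013. With α = 0.1, reject H₀.

z = 3.226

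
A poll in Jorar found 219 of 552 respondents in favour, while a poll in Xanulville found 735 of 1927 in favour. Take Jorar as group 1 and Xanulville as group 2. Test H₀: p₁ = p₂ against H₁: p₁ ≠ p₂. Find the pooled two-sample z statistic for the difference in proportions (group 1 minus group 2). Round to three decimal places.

z = 0.652

p̂₁ = 219/552 = 0.39674, p̂₂ = 735/1927 = 0.38142.
Pooled p̂ = (219+735)/(552+1927) = 954/2479 = 0.38483.
SE = √(0.236736 × 0.00233054) = 0.02349.
z = (0.39674 − 0.38142)/0.02349 = 0.01532/0.02349 = 0.652.
p-value = 2·P(Z > 0.652) ≈ 0.5143.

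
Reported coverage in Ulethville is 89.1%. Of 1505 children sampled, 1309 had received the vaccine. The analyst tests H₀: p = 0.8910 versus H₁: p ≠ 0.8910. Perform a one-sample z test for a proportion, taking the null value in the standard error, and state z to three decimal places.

z = -2.643

p̂ = 1309/1505 ≈ 0.869767.
Standard error under H₀: √(0.891×0.109/1505) = 0.008033.
z = (0.869767 − 0.891)/0.008033 = -0.021233/0.008033 = -2.643.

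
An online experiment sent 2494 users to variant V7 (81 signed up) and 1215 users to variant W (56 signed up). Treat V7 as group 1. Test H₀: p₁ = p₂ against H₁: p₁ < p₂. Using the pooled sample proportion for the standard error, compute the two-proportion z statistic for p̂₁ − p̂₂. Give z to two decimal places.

p̂₁ = 81/2494 ≈ 0.0325, p̂₂ = 56/1215 ≈ 0.0461.
Pooled p̂ = (81+56)/(2494+1215) = 137/3709 = 0.0369.
SE = √(p̂(1−p̂)(1/n₁+1/n₂)) = √(0.0369·0.9631·0.00122401) = √(4.35414e-05) = 0.0066.
z = (0.0325 − 0.0461)/0.0066 = -0.0136/0.0066 = -2.06.

z = -2.06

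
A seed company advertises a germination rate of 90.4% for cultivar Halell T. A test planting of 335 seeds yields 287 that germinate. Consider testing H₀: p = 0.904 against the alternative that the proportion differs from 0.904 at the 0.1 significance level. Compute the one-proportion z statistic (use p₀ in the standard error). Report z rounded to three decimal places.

p̂ = 287/335 = 0.856716.
SE = √(p₀(1−p₀)/n) = √(0.086784/335) = 0.016095.
z = (0.856716 − 0.904)/0.016095 = -0.047284/0.016095 = -2.938.
Two-sided p-value ≈ 2·Φ(−2.938) = 0.0033, so at α = 0.1 we reject H₀.

z = -2.938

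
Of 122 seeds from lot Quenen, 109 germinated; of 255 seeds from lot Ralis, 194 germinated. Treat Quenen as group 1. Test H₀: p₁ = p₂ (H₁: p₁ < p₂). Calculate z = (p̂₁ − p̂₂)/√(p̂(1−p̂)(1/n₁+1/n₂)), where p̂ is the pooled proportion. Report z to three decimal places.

z = 3.034

p̂₁ = 109/122 ≈ 0.89344, p̂₂ = 194/255 ≈ 0.76078.
Pooled p̂ = (109+194)/(122+255) = 303/377 = 0.80371.
SE = √(0.157758 × 0.0121183) = 0.04372.
z = (0.89344 − 0.76078)/0.04372 = 0.13266/0.04372 = 3.034.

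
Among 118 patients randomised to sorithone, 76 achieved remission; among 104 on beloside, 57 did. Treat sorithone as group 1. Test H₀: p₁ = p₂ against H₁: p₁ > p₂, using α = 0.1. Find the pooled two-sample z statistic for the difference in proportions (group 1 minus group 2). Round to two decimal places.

p̂₁ = 76/118 = 0.6441, p̂₂ = 57/104 = 0.5481.
Pooled p̂ = (76+57)/(118+104) = 133/222 = 0.5991.
SE = √(p̂(1−p̂)(1/n₁+1/n₂)) = √(0.5991·0.4009·0.01809) = √(0.00434484) = 0.0659.
z = (0.6441 − 0.5481)/0.0659 = 0.0960/0.0659 = 1.46.
p-value = P(Z > 1.456) ≈ 0.0727. With α = 0.1, reject H₀.

z = 1.46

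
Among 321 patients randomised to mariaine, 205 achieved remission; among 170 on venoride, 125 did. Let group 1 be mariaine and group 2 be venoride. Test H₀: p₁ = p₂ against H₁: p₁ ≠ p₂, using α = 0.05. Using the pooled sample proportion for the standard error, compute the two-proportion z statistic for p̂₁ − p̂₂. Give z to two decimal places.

p̂₁ = 205/321 ≈ 0.6386, p̂₂ = 125/170 ≈ 0.7353.
Pooled p̂ = (205+125)/(321+170) = 330/491 = 0.6721.
SE = √(0.220382 × 0.00899762) = 0.0445.
z = (0.6386 − 0.7353)/0.0445 = -0.0967/0.0445 = -2.17.
Two-sided p-value ≈ 2·Φ(−2.171) = 0.0299; since p < α = 0.05, reject H₀.

z = -2.17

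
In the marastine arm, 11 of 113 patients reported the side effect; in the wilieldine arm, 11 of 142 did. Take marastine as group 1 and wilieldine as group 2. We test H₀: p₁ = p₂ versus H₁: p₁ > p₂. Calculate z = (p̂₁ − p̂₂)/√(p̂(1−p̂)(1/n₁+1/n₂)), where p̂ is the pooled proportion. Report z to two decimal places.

z = 0.56

p̂₁ = 11/113 ≈ 0.0973, p̂₂ = 11/142 ≈ 0.0775.
Pooled p̂ = (11+11)/(113+142) = 22/255 = 0.0863.
SE = √(0.0788312 × 0.0158918) = 0.0354.
z = (0.0973 − 0.0775)/0.0354 = 0.0198/0.0354 = 0.56.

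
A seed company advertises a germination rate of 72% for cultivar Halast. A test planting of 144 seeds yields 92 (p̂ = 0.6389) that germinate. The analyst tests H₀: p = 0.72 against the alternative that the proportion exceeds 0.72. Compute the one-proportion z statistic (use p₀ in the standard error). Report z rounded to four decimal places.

z = -2.1678

p̂ = 92/144 = 0.638889.
Under H₀, SE = √(0.72·0.28/144) = √(0.0014) = 0.037417.
z = (0.638889 − 0.72)/0.037417 = -0.081111/0.037417 = -2.1678.
p-value = P(Z > -2.168) ≈ 0.9849.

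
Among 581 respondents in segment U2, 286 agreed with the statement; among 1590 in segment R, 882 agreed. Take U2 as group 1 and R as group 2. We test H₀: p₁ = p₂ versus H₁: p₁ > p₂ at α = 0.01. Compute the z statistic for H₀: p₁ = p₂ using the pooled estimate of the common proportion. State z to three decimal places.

p̂₁ = 286/581 = 0.492255, p̂₂ = 882/1590 = 0.554717.
Pooled p̂ = (286+882)/(581+1590) = 1168/2171 = 0.538001.
SE = √(p̂(1−p̂)(1/n₁+1/n₂)) = √(0.538001·0.461999·0.0023501) = √(0.000584132) = 0.024169.
z = (0.492255 − 0.554717)/0.024169 = -0.062462/0.024169 = -2.584.
p-value = P(Z > -2.584) ≈ 0.9951. With α = 0.01, fail to reject H₀.

z = -2.584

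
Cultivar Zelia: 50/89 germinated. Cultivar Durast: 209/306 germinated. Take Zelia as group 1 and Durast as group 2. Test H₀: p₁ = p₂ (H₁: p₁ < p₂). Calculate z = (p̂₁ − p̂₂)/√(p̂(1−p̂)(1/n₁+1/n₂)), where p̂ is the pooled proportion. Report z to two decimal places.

z = -2.12

p̂₁ = 50/89 ≈ 0.5618, p̂₂ = 209/306 ≈ 0.6830.
Pooled p̂ = (50+209)/(89+306) = 259/395 = 0.6557.
SE = √(p̂(1−p̂)(1/n₁+1/n₂)) = √(0.6557·0.3443·0.0145039) = √(0.00327439) = 0.0572.
z = (0.5618 − 0.6830)/0.0572 = -0.1212/0.0572 = -2.12.
p-value = P(Z < -2.118) ≈ 0.0171.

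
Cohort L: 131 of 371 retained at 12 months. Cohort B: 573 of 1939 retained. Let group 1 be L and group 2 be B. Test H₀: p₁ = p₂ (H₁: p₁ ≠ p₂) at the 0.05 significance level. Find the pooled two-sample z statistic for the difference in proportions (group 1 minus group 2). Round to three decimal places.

p̂₁ = 131/371 ≈ 0.35310, p̂₂ = 573/1939 ≈ 0.29551.
Pooled p̂ = (131+573)/(371+1939) = 704/2310 = 0.30476.
SE = √(p̂(1−p̂)(1/n₁+1/n₂)) = √(0.30476·0.69524·0.00321115) = √(0.000680385) = 0.02608.
z = (0.35310 − 0.29551)/0.02608 = 0.05759/0.02608 = 2.208.
Two-sided p-value ≈ 2·Φ(−2.208) = 0.0273. With α = 0.05, reject H₀.

z = 2.208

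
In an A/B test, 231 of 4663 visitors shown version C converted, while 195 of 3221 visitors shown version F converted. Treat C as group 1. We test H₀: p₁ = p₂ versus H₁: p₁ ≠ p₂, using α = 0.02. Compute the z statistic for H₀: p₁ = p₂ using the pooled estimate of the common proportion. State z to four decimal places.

z = -2.1239

p̂₁ = 231/4663 ≈ 0.0495389, p̂₂ = 195/3221 ≈ 0.0605402.
Pooled p̂ = (231+195)/(4663+3221) = 426/7884 = 0.0540335.
SE = √(p̂(1−p̂)(1/n₁+1/n₂)) = √(0.0540335·0.9459665·0.000524917) = √(2.68305e-05) = 0.0051798.
z = (0.0495389 − 0.0605402)/0.0051798 = -0.0110013/0.0051798 = -2.1239.
p-value = 2·P(Z > 2.124) ≈ 0.0337. With α = 0.02, fail to reject H₀.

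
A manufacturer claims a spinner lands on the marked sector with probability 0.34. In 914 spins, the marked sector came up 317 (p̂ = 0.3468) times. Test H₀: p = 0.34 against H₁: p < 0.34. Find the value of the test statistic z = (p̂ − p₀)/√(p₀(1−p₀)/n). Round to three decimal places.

p̂ = 317/914 = 0.34683.
Standard error under H₀: √(0.34×0.66/914) = 0.01567.
z = (0.34683 − 0.34)/0.01567 = 0.00683/0.01567 = 0.436.
p-value = P(Z < 0.436) ≈ 0.6685.

z = 0.436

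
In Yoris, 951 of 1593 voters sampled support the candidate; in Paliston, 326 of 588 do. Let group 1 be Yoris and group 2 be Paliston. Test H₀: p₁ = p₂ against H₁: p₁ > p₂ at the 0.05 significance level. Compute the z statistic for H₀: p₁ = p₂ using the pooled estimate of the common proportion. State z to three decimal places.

z = 1.791

p̂₁ = 951/1593 ≈ 0.59699, p̂₂ = 326/588 ≈ 0.55442.
Pooled p̂ = (951+326)/(1593+588) = 1277/2181 = 0.58551.
SE = √(p̂(1−p̂)(1/n₁+1/n₂)) = √(0.58551·0.41449·0.00232843) = √(0.000565081) = 0.02377.
z = (0.59699 − 0.55442)/0.02377 = 0.04257/0.02377 = 1.791.
p-value = P(Z > 1.791) ≈ 0.0367; since p < α = 0.05, reject H₀.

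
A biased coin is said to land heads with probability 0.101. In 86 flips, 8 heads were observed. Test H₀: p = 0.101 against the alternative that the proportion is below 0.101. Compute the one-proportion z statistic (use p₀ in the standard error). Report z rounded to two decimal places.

p̂ = 8/86 ≈ 0.0930.
SE = √(p₀(1−p₀)/n) = √(0.090799/86) = 0.0325.
z = (0.0930 − 0.101)/0.0325 = -0.0080/0.0325 = -0.25.

z = -0.25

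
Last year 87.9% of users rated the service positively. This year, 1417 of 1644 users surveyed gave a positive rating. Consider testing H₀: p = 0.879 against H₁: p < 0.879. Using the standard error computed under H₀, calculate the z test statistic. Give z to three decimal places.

z = -2.123

p̂ = 1417/1644 = 0.861922.
Under H₀, SE = √(0.879·0.121/1644) = √(6.46953e-05) = 0.008043.
z = (0.861922 − 0.879)/0.008043 = -0.017078/0.008043 = -2.123.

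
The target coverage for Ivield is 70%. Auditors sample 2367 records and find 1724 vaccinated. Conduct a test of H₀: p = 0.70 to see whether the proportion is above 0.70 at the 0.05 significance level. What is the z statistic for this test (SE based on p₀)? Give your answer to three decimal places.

p̂ = 1724/2367 = 0.72835.
Standard error under H₀: √(0.7×0.3/2367) = 0.00942.
z = (0.72835 − 0.7)/0.00942 = 0.02835/0.00942 = 3.010.
p-value = P(Z > 3.010) ≈ 0.0013; since p < α = 0.05, reject H₀.

z = 3.010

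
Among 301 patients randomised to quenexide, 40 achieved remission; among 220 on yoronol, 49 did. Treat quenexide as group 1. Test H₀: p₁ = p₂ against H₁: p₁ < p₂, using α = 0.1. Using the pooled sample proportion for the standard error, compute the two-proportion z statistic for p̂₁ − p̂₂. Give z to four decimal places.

p̂₁ = 40/301 = 0.132890, p̂₂ = 49/220 = 0.222727.
Pooled p̂ = (40+49)/(301+220) = 89/521 = 0.170825.
SE = √(p̂(1−p̂)(1/n₁+1/n₂)) = √(0.170825·0.829175·0.00786771) = √(0.00111441) = 0.033383.
z = (0.132890 − 0.222727)/0.033383 = -0.089837/0.033383 = -2.6911.
p-value = P(Z < -2.691) ≈ 0.0036. With α = 0.1, reject H₀.

z = -2.6911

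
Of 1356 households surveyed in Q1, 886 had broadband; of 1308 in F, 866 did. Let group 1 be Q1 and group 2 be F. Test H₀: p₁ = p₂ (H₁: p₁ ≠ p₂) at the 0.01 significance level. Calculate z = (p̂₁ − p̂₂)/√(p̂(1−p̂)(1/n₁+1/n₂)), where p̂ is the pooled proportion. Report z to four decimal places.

z = -0.4724

p̂₁ = 886/1356 ≈ 0.6533923, p̂₂ = 866/1308 ≈ 0.6620795.
Pooled p̂ = (886+866)/(1356+1308) = 1752/2664 = 0.6576577.
SE = √(0.225144 × 0.00150199) = 0.0183892.
z = (0.6533923 − 0.6620795)/0.0183892 = -0.0086872/0.0183892 = -0.4724.
p-value = 2·P(Z > 0.472) ≈ 0.6366. With α = 0.01, fail to reject H₀.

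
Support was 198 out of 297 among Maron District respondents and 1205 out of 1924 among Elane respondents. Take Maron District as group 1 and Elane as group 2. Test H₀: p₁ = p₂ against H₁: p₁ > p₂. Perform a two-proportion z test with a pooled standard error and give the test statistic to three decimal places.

z = 1.342

p̂₁ = 198/297 ≈ 0.666667, p̂₂ = 1205/1924 ≈ 0.626299.
Pooled p̂ = (198+1205)/(297+1924) = 1403/2221 = 0.631697.
SE = √(p̂(1−p̂)(1/n₁+1/n₂)) = √(0.631697·0.368303·0.00388675) = √(0.000904276) = 0.030071.
z = (0.666667 − 0.626299)/0.030071 = 0.040368/0.030071 = 1.342.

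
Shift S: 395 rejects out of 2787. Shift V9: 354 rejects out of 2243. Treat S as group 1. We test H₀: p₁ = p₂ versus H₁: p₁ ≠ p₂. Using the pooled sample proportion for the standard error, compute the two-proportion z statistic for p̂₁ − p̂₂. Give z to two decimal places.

p̂₁ = 395/2787 = 0.1417, p̂₂ = 354/2243 = 0.1578.
Pooled p̂ = (395+354)/(2787+2243) = 749/5030 = 0.1489.
SE = √(0.126733 × 0.00080464) = 0.0101.
z = (0.1417 − 0.1578)/0.0101 = -0.0161/0.0101 = -1.59.
Two-sided p-value ≈ 2·Φ(−1.594) = 0.1110.

z = -1.59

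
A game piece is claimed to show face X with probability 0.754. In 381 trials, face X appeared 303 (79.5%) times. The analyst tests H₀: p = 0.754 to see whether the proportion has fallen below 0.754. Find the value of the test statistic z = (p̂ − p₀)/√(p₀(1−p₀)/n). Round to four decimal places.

z = 1.8707

p̂ = 303/381 = 0.795276.
Under H₀, SE = √(0.754·0.246/381) = √(0.000486835) = 0.022064.
z = (0.795276 − 0.754)/0.022064 = 0.041276/0.022064 = 1.8707.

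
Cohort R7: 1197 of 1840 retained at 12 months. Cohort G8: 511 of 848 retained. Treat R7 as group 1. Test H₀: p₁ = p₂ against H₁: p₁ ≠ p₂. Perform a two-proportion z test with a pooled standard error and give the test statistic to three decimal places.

z = 2.400

p̂₁ = 1197/1840 ≈ 0.65054, p̂₂ = 511/848 ≈ 0.60259.
Pooled p̂ = (1197+511)/(1840+848) = 1708/2688 = 0.63542.
SE = √(0.231662 × 0.00172272) = 0.01998.
z = (0.65054 − 0.60259)/0.01998 = 0.04795/0.01998 = 2.400.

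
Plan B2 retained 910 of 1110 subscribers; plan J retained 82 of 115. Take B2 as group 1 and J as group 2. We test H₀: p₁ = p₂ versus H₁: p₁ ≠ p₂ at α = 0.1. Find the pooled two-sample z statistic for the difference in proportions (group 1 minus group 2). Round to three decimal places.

p̂₁ = 910/1110 = 0.81982, p̂₂ = 82/115 = 0.71304.
Pooled p̂ = (910+82)/(1110+115) = 992/1225 = 0.80980.
SE = √(0.154026 × 0.00959655) = 0.03845.
z = (0.81982 − 0.71304)/0.03845 = 0.10678/0.03845 = 2.777.
p-value = 2·P(Z > 2.777) ≈ 0.0055. With α = 0.1, reject H₀.

z = 2.777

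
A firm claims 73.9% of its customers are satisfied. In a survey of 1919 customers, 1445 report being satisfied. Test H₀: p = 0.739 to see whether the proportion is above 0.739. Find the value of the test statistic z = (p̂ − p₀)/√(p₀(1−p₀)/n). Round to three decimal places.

p̂ = 1445/1919 = 0.75300.
SE = √(p₀(1−p₀)/n) = √(0.19288/1919) = 0.01003.
z = (0.75300 − 0.739)/0.01003 = 0.01400/0.01003 = 1.396.
p-value = P(Z > 1.396) ≈ 0.0813.

z = 1.396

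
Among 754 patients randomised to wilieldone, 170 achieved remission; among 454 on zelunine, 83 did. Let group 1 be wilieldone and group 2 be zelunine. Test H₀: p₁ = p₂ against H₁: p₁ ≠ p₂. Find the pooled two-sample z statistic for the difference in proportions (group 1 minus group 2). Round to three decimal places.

p̂₁ = 170/754 = 0.22546, p̂₂ = 83/454 = 0.18282.
Pooled p̂ = (170+83)/(754+454) = 253/1208 = 0.20944.
SE = √(0.165573 × 0.0035289) = 0.02417.
z = (0.22546 − 0.18282)/0.02417 = 0.04264/0.02417 = 1.764.
p-value = 2·P(Z > 1.764) ≈ 0.0777.

z = 1.764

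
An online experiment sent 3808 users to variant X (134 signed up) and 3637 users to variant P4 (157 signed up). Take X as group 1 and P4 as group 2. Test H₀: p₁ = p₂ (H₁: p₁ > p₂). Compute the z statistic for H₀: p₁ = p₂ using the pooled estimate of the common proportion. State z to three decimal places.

z = -1.776

p̂₁ = 134/3808 ≈ 0.035189, p̂₂ = 157/3637 ≈ 0.043167.
Pooled p̂ = (134+157)/(3808+3637) = 291/7445 = 0.039087.
SE = √(p̂(1−p̂)(1/n₁+1/n₂)) = √(0.039087·0.960913·0.000537557) = √(2.019e-05) = 0.004493.
z = (0.035189 − 0.043167)/0.004493 = -0.007978/0.004493 = -1.776.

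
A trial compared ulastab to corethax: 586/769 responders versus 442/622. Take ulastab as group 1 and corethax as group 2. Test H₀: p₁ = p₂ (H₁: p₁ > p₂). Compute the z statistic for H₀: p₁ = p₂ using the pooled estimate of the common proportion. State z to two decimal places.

z = 2.17

p̂₁ = 586/769 = 0.7620, p̂₂ = 442/622 = 0.7106.
Pooled p̂ = (586+442)/(769+622) = 1028/1391 = 0.7390.
SE = √(0.192861 × 0.00290811) = 0.0237.
z = (0.7620 − 0.7106)/0.0237 = 0.0514/0.0237 = 2.17.
p-value = P(Z > 2.171) ≈ 0.0150.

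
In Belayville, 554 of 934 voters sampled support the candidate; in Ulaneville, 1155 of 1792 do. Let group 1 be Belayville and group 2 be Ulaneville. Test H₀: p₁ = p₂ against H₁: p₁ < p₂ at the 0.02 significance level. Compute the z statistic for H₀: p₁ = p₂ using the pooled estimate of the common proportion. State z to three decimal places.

z = -2.633

p̂₁ = 554/934 = 0.593148, p̂₂ = 1155/1792 = 0.644531.
Pooled p̂ = (554+1155)/(934+1792) = 1709/2726 = 0.626926.
SE = √(p̂(1−p̂)(1/n₁+1/n₂)) = √(0.626926·0.373074·0.0016287) = √(0.000380936) = 0.019518.
z = (0.593148 − 0.644531)/0.019518 = -0.051383/0.019518 = -2.633.
p-value = P(Z < -2.633) ≈ 0.0042, so at α = 0.02 we reject H₀.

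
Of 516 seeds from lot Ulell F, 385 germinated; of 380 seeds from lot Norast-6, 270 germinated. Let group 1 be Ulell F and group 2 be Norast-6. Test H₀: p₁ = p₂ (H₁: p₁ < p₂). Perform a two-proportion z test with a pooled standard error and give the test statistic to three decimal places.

z = 1.188

p̂₁ = 385/516 = 0.74612, p̂₂ = 270/380 = 0.71053.
Pooled p̂ = (385+270)/(516+380) = 655/896 = 0.73103.
SE = √(p̂(1−p̂)(1/n₁+1/n₂)) = √(0.73103·0.26897·0.00456956) = √(0.000898498) = 0.02997.
z = (0.74612 − 0.71053)/0.02997 = 0.03559/0.02997 = 1.188.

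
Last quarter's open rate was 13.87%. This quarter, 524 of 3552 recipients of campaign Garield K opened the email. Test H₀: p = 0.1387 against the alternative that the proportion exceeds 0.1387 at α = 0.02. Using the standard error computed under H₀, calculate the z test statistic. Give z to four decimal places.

p̂ = 524/3552 ≈ 0.1475225.
SE = √(p₀(1−p₀)/n) = √(0.11946/3552) = 0.0057993.
z = (0.1475225 − 0.1387)/0.0057993 = 0.0088225/0.0057993 = 1.5213.
p-value = P(Z > 1.521) ≈ 0.0641. With α = 0.02, fail to reject H₀.

z = 1.5213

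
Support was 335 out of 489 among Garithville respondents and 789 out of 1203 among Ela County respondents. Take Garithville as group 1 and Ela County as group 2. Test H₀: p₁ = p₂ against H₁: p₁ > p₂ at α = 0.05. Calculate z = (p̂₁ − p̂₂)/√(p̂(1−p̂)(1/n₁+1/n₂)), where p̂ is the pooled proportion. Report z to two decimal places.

p̂₁ = 335/489 = 0.6851, p̂₂ = 789/1203 = 0.6559.
Pooled p̂ = (335+789)/(489+1203) = 1124/1692 = 0.6643.
SE = √(0.223005 × 0.00287624) = 0.0253.
z = (0.6851 − 0.6559)/0.0253 = 0.0292/0.0253 = 1.15.
p-value = P(Z > 1.153) ≈ 0.1244. With α = 0.05, fail to reject H₀.

z = 1.15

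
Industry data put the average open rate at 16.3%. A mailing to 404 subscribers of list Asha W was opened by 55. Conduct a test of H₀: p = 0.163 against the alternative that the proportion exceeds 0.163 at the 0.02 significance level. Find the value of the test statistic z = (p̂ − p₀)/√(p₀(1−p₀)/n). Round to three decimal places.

p̂ = 55/404 ≈ 0.136139.
Standard error under H₀: √(0.163×0.837/404) = 0.018377.
z = (0.136139 − 0.163)/0.018377 = -0.026861/0.018377 = -1.462.
p-value = P(Z > -1.462) ≈ 0.9281. With α = 0.02, fail to reject H₀.

z = -1.462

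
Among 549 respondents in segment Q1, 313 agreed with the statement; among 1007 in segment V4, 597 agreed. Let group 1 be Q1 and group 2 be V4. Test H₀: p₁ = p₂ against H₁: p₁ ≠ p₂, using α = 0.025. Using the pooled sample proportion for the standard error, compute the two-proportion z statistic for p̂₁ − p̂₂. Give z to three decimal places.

p̂₁ = 313/549 = 0.57013, p̂₂ = 597/1007 = 0.59285.
Pooled p̂ = (313+597)/(549+1007) = 910/1556 = 0.58483.
SE = √(0.242803 × 0.00281454) = 0.02614.
z = (0.57013 − 0.59285)/0.02614 = -0.02272/0.02614 = -0.869.
Two-sided p-value ≈ 2·Φ(−0.869) = 0.3847. With α = 0.025, fail to reject H₀.

z = -0.869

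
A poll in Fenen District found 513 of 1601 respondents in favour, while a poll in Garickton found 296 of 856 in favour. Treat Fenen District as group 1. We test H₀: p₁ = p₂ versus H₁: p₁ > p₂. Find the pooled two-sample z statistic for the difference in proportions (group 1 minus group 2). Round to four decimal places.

z = -1.2750

p̂₁ = 513/1601 = 0.320425, p̂₂ = 296/856 = 0.345794.
Pooled p̂ = (513+296)/(1601+856) = 809/2457 = 0.329263.
SE = √(p̂(1−p̂)(1/n₁+1/n₂)) = √(0.329263·0.670737·0.00179283) = √(0.000395946) = 0.019898.
z = (0.320425 − 0.345794)/0.019898 = -0.025369/0.019898 = -1.2750.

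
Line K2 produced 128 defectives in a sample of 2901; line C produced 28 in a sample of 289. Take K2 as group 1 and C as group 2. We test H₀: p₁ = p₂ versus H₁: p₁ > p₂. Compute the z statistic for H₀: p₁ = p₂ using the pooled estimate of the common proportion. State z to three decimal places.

p̂₁ = 128/2901 ≈ 0.044123, p̂₂ = 28/289 ≈ 0.096886.
Pooled p̂ = (128+28)/(2901+289) = 156/3190 = 0.048903.
SE = √(p̂(1−p̂)(1/n₁+1/n₂)) = √(0.048903·0.951097·0.00380492) = √(0.000176972) = 0.013303.
z = (0.044123 − 0.096886)/0.013303 = -0.052763/0.013303 = -3.966.

z = -3.966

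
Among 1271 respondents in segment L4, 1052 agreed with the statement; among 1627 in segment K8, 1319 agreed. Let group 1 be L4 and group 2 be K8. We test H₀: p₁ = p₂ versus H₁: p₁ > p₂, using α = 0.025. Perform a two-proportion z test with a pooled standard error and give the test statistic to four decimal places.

p̂₁ = 1052/1271 = 0.827695, p̂₂ = 1319/1627 = 0.810695.
Pooled p̂ = (1052+1319)/(1271+1627) = 2371/2898 = 0.818150.
SE = √(0.14878 × 0.00140141) = 0.014440.
z = (0.827695 − 0.810695)/0.014440 = 0.017000/0.014440 = 1.1773.
p-value = P(Z > 1.177) ≈ 0.1195. With α = 0.025, fail to reject H₀.

z = 1.1773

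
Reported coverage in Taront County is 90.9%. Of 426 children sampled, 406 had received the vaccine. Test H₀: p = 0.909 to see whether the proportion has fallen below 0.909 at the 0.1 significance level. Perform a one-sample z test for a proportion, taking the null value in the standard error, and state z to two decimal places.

z = 3.16

p̂ = 406/426 = 0.95305.
SE = √(p₀(1−p₀)/n) = √(0.082719/426) = 0.01393.
z = (0.95305 − 0.909)/0.01393 = 0.04405/0.01393 = 3.16.
p-value = P(Z < 3.161) ≈ 0.9992, so at α = 0.1 we fail to reject H₀.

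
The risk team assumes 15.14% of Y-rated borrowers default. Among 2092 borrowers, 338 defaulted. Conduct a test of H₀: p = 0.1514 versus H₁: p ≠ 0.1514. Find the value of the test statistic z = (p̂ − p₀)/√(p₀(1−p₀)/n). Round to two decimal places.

z = 1.30

p̂ = 338/2092 = 0.16157.
SE = √(p₀(1−p₀)/n) = √(0.12848/2092) = 0.00784.
z = (0.16157 − 0.1514)/0.00784 = 0.01017/0.00784 = 1.30.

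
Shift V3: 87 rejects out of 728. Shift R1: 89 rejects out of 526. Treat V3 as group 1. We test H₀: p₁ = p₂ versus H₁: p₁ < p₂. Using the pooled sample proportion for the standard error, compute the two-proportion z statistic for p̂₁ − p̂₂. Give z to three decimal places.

z = -2.500

p̂₁ = 87/728 ≈ 0.119505, p̂₂ = 89/526 ≈ 0.169202.
Pooled p̂ = (87+89)/(728+526) = 176/1254 = 0.140351.
SE = √(0.120653 × 0.00327477) = 0.019877.
z = (0.119505 − 0.169202)/0.019877 = -0.049697/0.019877 = -2.500.
p-value = P(Z < -2.500) ≈ 0.0062.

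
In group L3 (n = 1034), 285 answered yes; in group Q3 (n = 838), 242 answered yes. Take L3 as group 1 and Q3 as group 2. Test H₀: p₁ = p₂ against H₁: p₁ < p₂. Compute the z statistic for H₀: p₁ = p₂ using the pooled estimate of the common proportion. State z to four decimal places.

z = -0.6293

p̂₁ = 285/1034 = 0.275629, p̂₂ = 242/838 = 0.288783.
Pooled p̂ = (285+242)/(1034+838) = 527/1872 = 0.281517.
SE = √(p̂(1−p̂)(1/n₁+1/n₂)) = √(0.281517·0.718483·0.00216044) = √(0.000436981) = 0.020904.
z = (0.275629 − 0.288783)/0.020904 = -0.013154/0.020904 = -0.6293.
p-value = P(Z < -0.629) ≈ 0.2646.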